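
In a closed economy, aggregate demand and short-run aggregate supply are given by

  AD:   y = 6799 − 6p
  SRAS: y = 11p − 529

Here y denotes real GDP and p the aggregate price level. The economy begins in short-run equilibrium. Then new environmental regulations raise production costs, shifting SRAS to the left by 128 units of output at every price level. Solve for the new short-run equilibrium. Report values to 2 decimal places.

p = 438.59, y = 4167.47

This is a negative supply shock: SRAS shifts left.
New SRAS: y = 11p − 657.
Set AD = SRAS: 6799 − 6p = 11p − 657, so 7456 = 17p and p = 438.59.
Substituting into AD, y = 4167.47.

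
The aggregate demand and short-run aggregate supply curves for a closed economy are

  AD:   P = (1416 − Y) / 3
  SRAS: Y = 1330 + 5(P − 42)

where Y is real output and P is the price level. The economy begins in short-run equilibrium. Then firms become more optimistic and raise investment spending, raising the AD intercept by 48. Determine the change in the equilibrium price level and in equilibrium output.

ΔP = +6, ΔY = +30

This is a positive demand shock: AD shifts right.
New AD: Y = 1464 − 3P.
SRAS can be written Y = 1120 + 5P.
Set AD = SRAS: 1464 − 3P = 1120 + 5P, so 344 = 8P and P = 43.
Y = 1464 − 3·43 = 1335.
Initially P = 37, Y = 1305, so ΔP = +6 and ΔY = +30.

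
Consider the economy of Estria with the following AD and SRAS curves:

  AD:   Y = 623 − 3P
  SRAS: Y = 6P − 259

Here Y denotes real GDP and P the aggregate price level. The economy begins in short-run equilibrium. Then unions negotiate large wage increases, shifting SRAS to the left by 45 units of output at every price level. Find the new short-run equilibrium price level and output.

P = 103, Y = 314

This is a negative supply shock: SRAS shifts left.
New SRAS: Y = 6P − 304.
Set AD = SRAS: 623 − 3P = 6P − 304, so 927 = 9P and P = 103.
Y = 623 − 3·103 = 314.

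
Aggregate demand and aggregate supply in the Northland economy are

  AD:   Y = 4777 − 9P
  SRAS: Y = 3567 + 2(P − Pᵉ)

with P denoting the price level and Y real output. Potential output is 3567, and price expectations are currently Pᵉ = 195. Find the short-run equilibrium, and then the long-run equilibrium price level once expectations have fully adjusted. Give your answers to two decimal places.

Short run: with Pᵉ = 195, SRAS is Y = 3177 + 2P. Setting AD = SRAS gives 1600 = 11P, so P = 145.45 and Y = 4777 − 9P = 3467.91.
Output 3467.91 is below potential 3567, so over time expected prices fall and SRAS shifts right until Y returns to 3567.
Long run: Y = 3567 on the AD curve gives 3567 = 4777 − 9P, so P = 134.44.

Short run: P = 145.45, Y = 3467.91. Long run: P = 134.44.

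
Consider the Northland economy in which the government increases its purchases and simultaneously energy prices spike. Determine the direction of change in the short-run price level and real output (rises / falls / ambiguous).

The first event is a positive demand shock: AD shifts right, which by itself pushes P up and Y up.
The second is an adverse supply shock: SRAS shifts left, which by itself pushes P up and Y down.
Both shocks push P up, so P rises. The two shocks push Y in opposite directions, so the effect on Y is ambiguous.

Price level: rises; output: ambiguous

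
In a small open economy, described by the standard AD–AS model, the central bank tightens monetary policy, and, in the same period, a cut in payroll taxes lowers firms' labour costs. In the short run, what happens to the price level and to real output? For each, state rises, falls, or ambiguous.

The first event is a negative demand shock: AD shifts left, which by itself pushes P down and Y down.
The second is a favourable supply shock: SRAS shifts right, which by itself pushes P down and Y up.
Both shocks push P down, so P falls. The two shocks push Y in opposite directions, so the effect on Y is ambiguous.

Price level: falls; output: ambiguous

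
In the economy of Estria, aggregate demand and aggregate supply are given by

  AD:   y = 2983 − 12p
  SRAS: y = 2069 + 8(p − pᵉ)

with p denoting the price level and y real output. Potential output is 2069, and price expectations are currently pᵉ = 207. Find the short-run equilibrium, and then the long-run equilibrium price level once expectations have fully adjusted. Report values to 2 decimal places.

Short run: with pᵉ = 207, SRAS is y = 413 + 8p. Setting AD = SRAS gives 2570 = 20p, so p = 128.50 and y = 2983 − 12p = 1441.00.
Output 1441.00 is below potential 2069, so over time expected prices fall and SRAS shifts right until y returns to 2069.
Long run: y = 2069 on the AD curve gives 2069 = 2983 − 12p, so p = 76.17.

Short run: p = 128.50, y = 1441.00. Long run: p = 76.17.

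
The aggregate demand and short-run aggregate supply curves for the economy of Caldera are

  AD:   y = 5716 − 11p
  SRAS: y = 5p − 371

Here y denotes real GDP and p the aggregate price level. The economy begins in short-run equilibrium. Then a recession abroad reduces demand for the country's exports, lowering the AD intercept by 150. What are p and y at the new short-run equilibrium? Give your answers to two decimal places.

p = 371.06, y = 1484.31

This is a negative demand shock: AD shifts left.
New AD: y = 5566 − 11p.
Set AD = SRAS: 5566 − 11p = 5p − 371, so 5937 = 16p and p = 371.06.
Substituting into AD, y = 1484.31.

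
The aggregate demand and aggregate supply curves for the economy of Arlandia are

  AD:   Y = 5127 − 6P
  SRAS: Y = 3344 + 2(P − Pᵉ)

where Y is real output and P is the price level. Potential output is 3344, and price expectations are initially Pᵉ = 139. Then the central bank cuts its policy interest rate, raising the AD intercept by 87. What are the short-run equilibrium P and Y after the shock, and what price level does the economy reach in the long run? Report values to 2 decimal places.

Short run: P = 268.50, Y = 3603.00. Long run: P = 311.67.

AD shifts right: new AD is Y = 5214 − 6P. With Pᵉ = 139, SRAS is Y = 3066 + 2P.
Short run: 5214 − 6P = 3066 + 2P gives 2148 = 8P, so P = 268.50 and Y = 5214 − 6P = 3603.00.
Y = 3603.00 is above potential 3344; expectations adjust and SRAS shifts left until Y = 3344.
Long run: on the new AD curve, 3344 = 5214 − 6P gives P = 311.67.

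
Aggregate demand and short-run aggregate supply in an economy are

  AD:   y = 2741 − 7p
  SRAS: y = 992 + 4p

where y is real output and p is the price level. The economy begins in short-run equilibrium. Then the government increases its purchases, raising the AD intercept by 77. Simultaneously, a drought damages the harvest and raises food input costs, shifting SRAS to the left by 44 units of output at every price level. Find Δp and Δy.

After both shocks: AD is y = 2818 − 7p and SRAS is y = 948 + 4p.
Setting them equal: 1870 = 11p, so p = 170.
y = 2818 − 7·170 = 1628.
Initially p = 159, y = 1628, so Δp = +11 and Δy = +0.

Δp = +11, Δy = +0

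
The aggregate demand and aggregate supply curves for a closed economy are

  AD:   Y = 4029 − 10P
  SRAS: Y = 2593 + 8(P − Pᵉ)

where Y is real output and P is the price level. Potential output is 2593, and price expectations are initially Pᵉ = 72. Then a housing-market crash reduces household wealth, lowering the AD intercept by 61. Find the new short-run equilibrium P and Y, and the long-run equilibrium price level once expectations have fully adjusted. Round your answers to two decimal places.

AD shifts left: new AD is Y = 3968 − 10P. With Pᵉ = 72, SRAS is Y = 2017 + 8P.
Short run: 3968 − 10P = 2017 + 8P gives 1951 = 18P, so P = 108.39 and Y = 3968 − 10P = 2884.11.
Y = 2884.11 is above potential 2593; expectations adjust and SRAS shifts left until Y = 2593.
Long run: on the new AD curve, 2593 = 3968 − 10P gives P = 137.50.

Short run: P = 108.39, Y = 2884.11. Long run: P = 137.50.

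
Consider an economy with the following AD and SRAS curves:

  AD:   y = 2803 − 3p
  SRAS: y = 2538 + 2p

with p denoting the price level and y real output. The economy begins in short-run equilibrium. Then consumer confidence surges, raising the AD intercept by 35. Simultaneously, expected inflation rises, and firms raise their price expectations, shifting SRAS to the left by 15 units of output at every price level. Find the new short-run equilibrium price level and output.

p = 63, y = 2649

After both shocks: AD is y = 2838 − 3p and SRAS is y = 2523 + 2p.
Setting them equal: 315 = 5p, so p = 63.
y = 2838 − 3·63 = 2649.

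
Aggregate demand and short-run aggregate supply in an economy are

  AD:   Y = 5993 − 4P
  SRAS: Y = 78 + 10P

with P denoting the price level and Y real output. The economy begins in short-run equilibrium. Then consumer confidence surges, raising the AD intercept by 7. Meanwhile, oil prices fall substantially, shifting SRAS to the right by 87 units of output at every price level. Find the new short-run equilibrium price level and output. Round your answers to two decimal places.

After both shocks: AD is Y = 6000 − 4P and SRAS is Y = 165 + 10P.
Setting them equal: 5835 = 14P, so P = 416.79.
Substituting into AD, Y = 4332.86.

P = 416.79, Y = 4332.86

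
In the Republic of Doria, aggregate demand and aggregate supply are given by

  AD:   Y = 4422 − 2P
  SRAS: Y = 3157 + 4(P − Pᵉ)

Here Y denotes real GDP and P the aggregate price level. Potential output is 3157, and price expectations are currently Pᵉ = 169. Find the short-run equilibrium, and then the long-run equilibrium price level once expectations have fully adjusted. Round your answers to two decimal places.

Short run: P = 323.50, Y = 3775.00. Long run: P = 632.50.

Short run: with Pᵉ = 169, SRAS is Y = 2481 + 4P. Setting AD = SRAS gives 1941 = 6P, so P = 323.50 and Y = 4422 − 2P = 3775.00.
Output 3775.00 is above potential 3157, so over time expected prices rise and SRAS shifts left until Y returns to 3157.
Long run: Y = 3157 on the AD curve gives 3157 = 4422 − 2P, so P = 632.50.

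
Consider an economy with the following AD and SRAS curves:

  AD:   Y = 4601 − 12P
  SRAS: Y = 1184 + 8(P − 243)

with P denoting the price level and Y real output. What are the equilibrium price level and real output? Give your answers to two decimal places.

Write SRAS as Y = 1184 + 8P − 1944 = 8P − 760.
Set AD = SRAS: 4601 − 12P = 8P − 760, so 5361 = 20P and P = 268.05.
Substituting into AD, Y = 4601 − 12P = 1384.40.

P = 268.05, Y = 1384.40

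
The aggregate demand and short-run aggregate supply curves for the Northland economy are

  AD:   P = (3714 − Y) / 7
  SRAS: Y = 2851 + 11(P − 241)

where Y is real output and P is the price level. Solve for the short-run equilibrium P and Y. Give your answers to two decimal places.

Write SRAS as Y = 2851 + 11P − 2651 = 200 + 11P.
Rearrange AD to Y = 3714 − 7P.
Set AD = SRAS: 3714 − 7P = 200 + 11P, so 3514 = 18P and P = 195.22.
Substituting into AD, Y = 3714 − 7P = 2347.44.

P = 195.22, Y = 2347.44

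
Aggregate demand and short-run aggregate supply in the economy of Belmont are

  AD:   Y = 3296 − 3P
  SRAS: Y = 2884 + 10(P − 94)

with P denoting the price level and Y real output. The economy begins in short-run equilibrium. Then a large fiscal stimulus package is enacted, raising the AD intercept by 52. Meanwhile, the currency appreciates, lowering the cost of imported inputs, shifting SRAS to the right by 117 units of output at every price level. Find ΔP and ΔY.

ΔP = -5, ΔY = +67

After both shocks: AD is Y = 3348 − 3P and SRAS is Y = 2061 + 10P.
Setting them equal: 1287 = 13P, so P = 99.
Y = 3348 − 3·99 = 3051.
Initially P = 104, Y = 2984, so ΔP = -5 and ΔY = +67.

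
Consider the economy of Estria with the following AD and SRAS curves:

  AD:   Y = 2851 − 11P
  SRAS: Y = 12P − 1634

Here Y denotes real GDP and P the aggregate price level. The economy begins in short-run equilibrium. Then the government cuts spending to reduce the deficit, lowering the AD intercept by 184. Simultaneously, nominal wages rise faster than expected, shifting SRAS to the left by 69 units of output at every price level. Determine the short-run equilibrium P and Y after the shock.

P = 190, Y = 577

After both shocks: AD is Y = 2667 − 11P and SRAS is Y = 12P − 1703.
Setting them equal: 4370 = 23P, so P = 190.
Y = 2667 − 11·190 = 577.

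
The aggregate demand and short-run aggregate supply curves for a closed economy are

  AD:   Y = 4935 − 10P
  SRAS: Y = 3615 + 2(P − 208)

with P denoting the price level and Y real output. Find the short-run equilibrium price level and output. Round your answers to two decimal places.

P = 144.67, Y = 3488.33

Write SRAS as Y = 3615 + 2P − 416 = 3199 + 2P.
Set AD = SRAS: 4935 − 10P = 3199 + 2P, so 1736 = 12P and P = 144.67.
Substituting into AD, Y = 4935 − 10P = 3488.33.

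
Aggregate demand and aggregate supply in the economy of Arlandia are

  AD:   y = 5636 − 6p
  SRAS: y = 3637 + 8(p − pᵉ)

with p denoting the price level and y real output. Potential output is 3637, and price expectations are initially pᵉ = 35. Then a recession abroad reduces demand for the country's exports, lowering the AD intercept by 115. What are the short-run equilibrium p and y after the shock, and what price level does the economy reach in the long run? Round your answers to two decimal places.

Short run: p = 154.57, y = 4593.57. Long run: p = 314.00.

AD shifts left: new AD is y = 5521 − 6p. With pᵉ = 35, SRAS is y = 3357 + 8p.
Short run: 5521 − 6p = 3357 + 8p gives 2164 = 14p, so p = 154.57 and y = 5521 − 6p = 4593.57.
y = 4593.57 is above potential 3637; expectations adjust and SRAS shifts left until y = 3637.
Long run: on the new AD curve, 3637 = 5521 − 6p gives p = 314.00.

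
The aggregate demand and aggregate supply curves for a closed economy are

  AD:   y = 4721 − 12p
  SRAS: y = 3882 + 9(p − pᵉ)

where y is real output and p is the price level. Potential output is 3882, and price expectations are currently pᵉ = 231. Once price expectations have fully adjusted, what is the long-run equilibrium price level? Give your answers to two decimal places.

Short run: with pᵉ = 231, SRAS is y = 1803 + 9p. Setting AD = SRAS gives 2918 = 21p, so p = 138.95 and y = 4721 − 12p = 3053.57.
Output 3053.57 is below potential 3882, so over time expected prices fall and SRAS shifts right until y returns to 3882.
Long run: y = 3882 on the AD curve gives 3882 = 4721 − 12p, so p = 69.92.

Long-run p = 69.92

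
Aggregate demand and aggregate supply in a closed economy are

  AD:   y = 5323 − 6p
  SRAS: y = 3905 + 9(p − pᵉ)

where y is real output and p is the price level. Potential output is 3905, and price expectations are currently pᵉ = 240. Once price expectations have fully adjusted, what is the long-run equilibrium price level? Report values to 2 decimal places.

Short run: with pᵉ = 240, SRAS is y = 1745 + 9p. Setting AD = SRAS gives 3578 = 15p, so p = 238.53 and y = 5323 − 6p = 3891.80.
Output 3891.80 is below potential 3905, so over time expected prices fall and SRAS shifts right until y returns to 3905.
Long run: y = 3905 on the AD curve gives 3905 = 5323 − 6p, so p = 236.33.

Long-run p = 236.33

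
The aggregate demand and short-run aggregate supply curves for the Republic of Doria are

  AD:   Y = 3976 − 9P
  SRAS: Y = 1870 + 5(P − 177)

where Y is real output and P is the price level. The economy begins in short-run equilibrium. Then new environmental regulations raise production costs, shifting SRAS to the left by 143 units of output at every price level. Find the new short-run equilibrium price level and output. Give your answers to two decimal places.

This is a negative supply shock: SRAS shifts left.
New SRAS: Y = 842 + 5P.
Set AD = SRAS: 3976 − 9P = 842 + 5P, so 3134 = 14P and P = 223.86.
Substituting into AD, Y = 1961.29.

P = 223.86, Y = 1961.29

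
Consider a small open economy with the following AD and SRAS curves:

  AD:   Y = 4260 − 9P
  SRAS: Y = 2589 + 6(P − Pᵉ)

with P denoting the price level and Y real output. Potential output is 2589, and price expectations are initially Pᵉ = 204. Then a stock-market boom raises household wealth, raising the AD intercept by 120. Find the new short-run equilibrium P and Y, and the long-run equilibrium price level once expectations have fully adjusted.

AD shifts right: new AD is Y = 4380 − 9P. With Pᵉ = 204, SRAS is Y = 1365 + 6P.
Short run: 4380 − 9P = 1365 + 6P gives 3015 = 15P, so P = 201 and Y = 4380 − 9·201 = 2571.
Y = 2571 is below potential 2589; expectations adjust and SRAS shifts right until Y = 2589.
Long run: on the new AD curve, 2589 = 4380 − 9P gives P = 199.

Short run: P = 201, Y = 2571. Long run: P = 199.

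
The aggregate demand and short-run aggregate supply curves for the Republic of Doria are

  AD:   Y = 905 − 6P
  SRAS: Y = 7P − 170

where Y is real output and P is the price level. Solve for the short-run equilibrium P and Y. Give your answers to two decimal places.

P = 82.69, Y = 408.85

Set AD = SRAS: 905 − 6P = 7P − 170, so 1075 = 13P and P = 82.69.
Substituting into AD, Y = 905 − 6P = 408.85.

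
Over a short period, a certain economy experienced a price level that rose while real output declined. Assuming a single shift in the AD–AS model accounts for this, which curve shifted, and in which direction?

SRAS shifted left

P rose and Y fell. An AD shift moves P and Y in the same direction; an SRAS shift moves them in opposite directions.
Here P and Y moved in opposite directions, so the SRAS curve shifted.
Since Y fell, SRAS shifted left.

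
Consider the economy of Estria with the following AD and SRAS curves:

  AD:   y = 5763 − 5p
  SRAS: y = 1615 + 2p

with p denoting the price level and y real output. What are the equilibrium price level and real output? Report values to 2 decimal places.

Set AD = SRAS: 5763 − 5p = 1615 + 2p, so 4148 = 7p and p = 592.57.
Substituting into AD, y = 5763 − 5p = 2800.14.

p = 592.57, y = 2800.14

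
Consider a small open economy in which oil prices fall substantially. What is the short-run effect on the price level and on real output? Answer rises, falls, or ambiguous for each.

This is a favourable supply shock: SRAS shifts right.
Moving along the downward-sloping AD curve, P falls and Y rises.

Price level: falls; output: rises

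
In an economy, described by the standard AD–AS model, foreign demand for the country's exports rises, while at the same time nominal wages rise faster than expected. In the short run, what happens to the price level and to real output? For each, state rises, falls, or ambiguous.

Price level: rises; output: ambiguous

The first event is a positive demand shock: AD shifts right, which by itself pushes P up and Y up.
The second is an adverse supply shock: SRAS shifts left, which by itself pushes P up and Y down.
Both shocks push P up, so P rises. The two shocks push Y in opposite directions, so the effect on Y is ambiguous.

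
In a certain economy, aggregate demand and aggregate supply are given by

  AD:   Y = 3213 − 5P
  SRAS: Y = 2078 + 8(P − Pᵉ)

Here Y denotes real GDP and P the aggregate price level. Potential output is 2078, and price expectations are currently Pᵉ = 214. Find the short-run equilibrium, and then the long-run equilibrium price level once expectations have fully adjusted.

Short run: with Pᵉ = 214, SRAS is Y = 366 + 8P. Setting AD = SRAS gives 2847 = 13P, so P = 219 and Y = 3213 − 5·219 = 2118.
Output 2118 is above potential 2078, so over time expected prices rise and SRAS shifts left until Y returns to 2078.
Long run: Y = 2078 on the AD curve gives 2078 = 3213 − 5P, so P = 227.

Short run: P = 219, Y = 2118. Long run: P = 227.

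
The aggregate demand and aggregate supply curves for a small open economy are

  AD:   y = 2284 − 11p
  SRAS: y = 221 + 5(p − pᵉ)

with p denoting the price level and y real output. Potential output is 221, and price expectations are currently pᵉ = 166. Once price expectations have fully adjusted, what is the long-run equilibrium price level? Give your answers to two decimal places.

Short run: with pᵉ = 166, SRAS is y = 5p − 609. Setting AD = SRAS gives 2893 = 16p, so p = 180.81 and y = 2284 − 11p = 295.06.
Output 295.06 is above potential 221, so over time expected prices rise and SRAS shifts left until y returns to 221.
Long run: y = 221 on the AD curve gives 221 = 2284 − 11p, so p = 187.55.

Long-run p = 187.55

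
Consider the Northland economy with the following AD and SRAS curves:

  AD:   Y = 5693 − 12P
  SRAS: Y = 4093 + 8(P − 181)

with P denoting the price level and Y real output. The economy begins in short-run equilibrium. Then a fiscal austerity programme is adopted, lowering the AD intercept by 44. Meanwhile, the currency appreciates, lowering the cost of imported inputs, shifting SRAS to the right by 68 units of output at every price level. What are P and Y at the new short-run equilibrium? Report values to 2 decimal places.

P = 146.80, Y = 3887.40

After both shocks: AD is Y = 5649 − 12P and SRAS is Y = 2713 + 8P.
Setting them equal: 2936 = 20P, so P = 146.80.
Substituting into AD, Y = 3887.40.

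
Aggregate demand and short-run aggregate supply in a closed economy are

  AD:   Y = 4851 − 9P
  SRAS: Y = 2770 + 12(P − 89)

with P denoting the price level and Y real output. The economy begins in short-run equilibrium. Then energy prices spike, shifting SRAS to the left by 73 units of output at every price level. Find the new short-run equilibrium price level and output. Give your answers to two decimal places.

P = 153.43, Y = 3470.14

This is a negative supply shock: SRAS shifts left.
New SRAS: Y = 1629 + 12P.
Set AD = SRAS: 4851 − 9P = 1629 + 12P, so 3222 = 21P and P = 153.43.
Substituting into AD, Y = 3470.14.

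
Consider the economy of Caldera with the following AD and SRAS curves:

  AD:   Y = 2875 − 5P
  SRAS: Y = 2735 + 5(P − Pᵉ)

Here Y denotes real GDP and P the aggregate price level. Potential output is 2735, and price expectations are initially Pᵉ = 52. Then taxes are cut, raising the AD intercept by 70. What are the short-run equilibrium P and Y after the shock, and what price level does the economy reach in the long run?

AD shifts right: new AD is Y = 2945 − 5P. With Pᵉ = 52, SRAS is Y = 2475 + 5P.
Short run: 2945 − 5P = 2475 + 5P gives 470 = 10P, so P = 47 and Y = 2945 − 5·47 = 2710.
Y = 2710 is below potential 2735; expectations adjust and SRAS shifts right until Y = 2735.
Long run: on the new AD curve, 2735 = 2945 − 5P gives P = 42.

Short run: P = 47, Y = 2710. Long run: P = 42.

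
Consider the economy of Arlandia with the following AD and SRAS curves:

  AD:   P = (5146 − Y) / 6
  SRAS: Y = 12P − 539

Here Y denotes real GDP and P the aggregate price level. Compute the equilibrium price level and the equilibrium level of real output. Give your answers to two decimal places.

P = 315.83, Y = 3251.00

Rearrange AD to Y = 5146 − 6P.
Set AD = SRAS: 5146 − 6P = 12P − 539, so 5685 = 18P and P = 315.83.
Substituting into AD, Y = 5146 − 6P = 3251.00.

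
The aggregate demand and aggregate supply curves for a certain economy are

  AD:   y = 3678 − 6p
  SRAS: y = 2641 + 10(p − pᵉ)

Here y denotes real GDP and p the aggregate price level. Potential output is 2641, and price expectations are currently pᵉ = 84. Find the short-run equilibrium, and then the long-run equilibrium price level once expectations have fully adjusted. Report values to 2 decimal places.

Short run: with pᵉ = 84, SRAS is y = 1801 + 10p. Setting AD = SRAS gives 1877 = 16p, so p = 117.31 and y = 3678 − 6p = 2974.13.
Output 2974.13 is above potential 2641, so over time expected prices rise and SRAS shifts left until y returns to 2641.
Long run: y = 2641 on the AD curve gives 2641 = 3678 − 6p, so p = 172.83.

Short run: p = 117.31, y = 2974.13. Long run: p = 172.83.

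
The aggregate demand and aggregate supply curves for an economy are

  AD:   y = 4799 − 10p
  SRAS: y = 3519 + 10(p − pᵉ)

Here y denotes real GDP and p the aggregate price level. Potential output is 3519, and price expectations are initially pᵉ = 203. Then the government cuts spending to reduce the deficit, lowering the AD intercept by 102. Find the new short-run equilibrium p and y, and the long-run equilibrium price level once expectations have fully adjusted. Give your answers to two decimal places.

Short run: p = 160.40, y = 3093.00. Long run: p = 117.80.

AD shifts left: new AD is y = 4697 − 10p. With pᵉ = 203, SRAS is y = 1489 + 10p.
Short run: 4697 − 10p = 1489 + 10p gives 3208 = 20p, so p = 160.40 and y = 4697 − 10p = 3093.00.
y = 3093.00 is below potential 3519; expectations adjust and SRAS shifts right until y = 3519.
Long run: on the new AD curve, 3519 = 4697 − 10p gives p = 117.80.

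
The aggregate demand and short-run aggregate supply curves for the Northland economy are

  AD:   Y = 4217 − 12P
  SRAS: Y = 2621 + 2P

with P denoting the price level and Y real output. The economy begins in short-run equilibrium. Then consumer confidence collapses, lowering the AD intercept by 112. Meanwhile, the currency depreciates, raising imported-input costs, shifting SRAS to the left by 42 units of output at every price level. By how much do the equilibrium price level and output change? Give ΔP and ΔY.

ΔP = -5, ΔY = -52

After both shocks: AD is Y = 4105 − 12P and SRAS is Y = 2579 + 2P.
Setting them equal: 1526 = 14P, so P = 109.
Y = 4105 − 12·109 = 2797.
Initially P = 114, Y = 2849, so ΔP = -5 and ΔY = -52.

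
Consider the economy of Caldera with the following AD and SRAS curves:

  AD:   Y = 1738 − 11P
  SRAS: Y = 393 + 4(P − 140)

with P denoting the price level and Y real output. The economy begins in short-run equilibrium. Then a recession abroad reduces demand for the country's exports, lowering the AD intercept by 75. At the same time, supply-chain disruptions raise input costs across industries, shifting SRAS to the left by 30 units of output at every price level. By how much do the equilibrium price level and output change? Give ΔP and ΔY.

After both shocks: AD is Y = 1663 − 11P and SRAS is Y = 4P − 197.
Setting them equal: 1860 = 15P, so P = 124.
Y = 1663 − 11·124 = 299.
Initially P = 127, Y = 341, so ΔP = -3 and ΔY = -42.

ΔP = -3, ΔY = -42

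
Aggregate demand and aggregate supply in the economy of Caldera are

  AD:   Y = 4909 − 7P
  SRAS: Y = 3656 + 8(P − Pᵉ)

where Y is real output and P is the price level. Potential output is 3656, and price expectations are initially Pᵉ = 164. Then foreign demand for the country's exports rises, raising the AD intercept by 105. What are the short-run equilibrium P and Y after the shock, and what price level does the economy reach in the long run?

Short run: P = 178, Y = 3768. Long run: P = 194.

AD shifts right: new AD is Y = 5014 − 7P. With Pᵉ = 164, SRAS is Y = 2344 + 8P.
Short run: 5014 − 7P = 2344 + 8P gives 2670 = 15P, so P = 178 and Y = 5014 − 7·178 = 3768.
Y = 3768 is above potential 3656; expectations adjust and SRAS shifts left until Y = 3656.
Long run: on the new AD curve, 3656 = 5014 − 7P gives P = 194.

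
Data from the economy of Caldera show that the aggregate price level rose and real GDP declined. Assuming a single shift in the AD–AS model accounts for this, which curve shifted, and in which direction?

SRAS shifted left

P rose and Y fell. An AD shift moves P and Y in the same direction; an SRAS shift moves them in opposite directions.
Here P and Y moved in opposite directions, so the SRAS curve shifted.
Since Y fell, SRAS shifted left.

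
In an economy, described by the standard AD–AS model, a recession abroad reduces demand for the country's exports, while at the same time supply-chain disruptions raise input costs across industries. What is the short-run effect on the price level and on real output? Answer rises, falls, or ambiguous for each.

Price level: ambiguous; output: falls

The first event is a negative demand shock: AD shifts left, which by itself pushes P down and Y down.
The second is an adverse supply shock: SRAS shifts left, which by itself pushes P up and Y down.
The two shocks push P in opposite directions, so the effect on P is ambiguous. Both shocks push Y down, so Y falls.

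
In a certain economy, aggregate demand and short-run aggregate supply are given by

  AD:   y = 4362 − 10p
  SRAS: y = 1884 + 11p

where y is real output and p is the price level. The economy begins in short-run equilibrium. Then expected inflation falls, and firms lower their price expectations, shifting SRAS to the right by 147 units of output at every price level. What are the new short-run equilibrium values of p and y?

This is a positive supply shock: SRAS shifts right.
New SRAS: y = 2031 + 11p.
Set AD = SRAS: 4362 − 10p = 2031 + 11p, so 2331 = 21p and p = 111.
y = 4362 − 10·111 = 3252.

p = 111, y = 3252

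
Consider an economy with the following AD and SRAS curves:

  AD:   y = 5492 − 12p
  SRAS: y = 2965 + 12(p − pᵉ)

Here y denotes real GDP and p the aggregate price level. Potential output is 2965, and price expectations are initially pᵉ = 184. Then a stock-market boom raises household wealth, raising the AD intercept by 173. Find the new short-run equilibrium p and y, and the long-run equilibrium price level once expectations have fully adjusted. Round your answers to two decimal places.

Short run: p = 204.50, y = 3211.00. Long run: p = 225.00.

AD shifts right: new AD is y = 5665 − 12p. With pᵉ = 184, SRAS is y = 757 + 12p.
Short run: 5665 − 12p = 757 + 12p gives 4908 = 24p, so p = 204.50 and y = 5665 − 12p = 3211.00.
y = 3211.00 is above potential 2965; expectations adjust and SRAS shifts left until y = 2965.
Long run: on the new AD curve, 2965 = 5665 − 12p gives p = 225.00.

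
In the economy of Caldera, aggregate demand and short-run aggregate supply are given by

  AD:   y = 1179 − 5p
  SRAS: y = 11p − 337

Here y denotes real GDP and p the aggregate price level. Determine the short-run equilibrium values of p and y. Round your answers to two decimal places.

p = 94.75, y = 705.25

Set AD = SRAS: 1179 − 5p = 11p − 337, so 1516 = 16p and p = 94.75.
Substituting into AD, y = 1179 − 5p = 705.25.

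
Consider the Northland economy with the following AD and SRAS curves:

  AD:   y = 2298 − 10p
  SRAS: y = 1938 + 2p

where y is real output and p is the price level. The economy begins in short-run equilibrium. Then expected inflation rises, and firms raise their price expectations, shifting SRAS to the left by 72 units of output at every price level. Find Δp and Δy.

Δp = +6, Δy = -60

This is a negative supply shock: SRAS shifts left.
New SRAS: y = 1866 + 2p.
Set AD = SRAS: 2298 − 10p = 1866 + 2p, so 432 = 12p and p = 36.
y = 2298 − 10·36 = 1938.
Initially p = 30, y = 1998, so Δp = +6 and Δy = -60.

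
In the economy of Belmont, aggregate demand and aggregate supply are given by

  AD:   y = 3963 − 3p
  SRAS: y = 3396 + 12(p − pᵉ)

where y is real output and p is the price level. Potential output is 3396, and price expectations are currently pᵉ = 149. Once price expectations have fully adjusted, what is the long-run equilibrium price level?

Short run: with pᵉ = 149, SRAS is y = 1608 + 12p. Setting AD = SRAS gives 2355 = 15p, so p = 157 and y = 3963 − 3·157 = 3492.
Output 3492 is above potential 3396, so over time expected prices rise and SRAS shifts left until y returns to 3396.
Long run: y = 3396 on the AD curve gives 3396 = 3963 − 3p, so p = 189.

Long-run p = 189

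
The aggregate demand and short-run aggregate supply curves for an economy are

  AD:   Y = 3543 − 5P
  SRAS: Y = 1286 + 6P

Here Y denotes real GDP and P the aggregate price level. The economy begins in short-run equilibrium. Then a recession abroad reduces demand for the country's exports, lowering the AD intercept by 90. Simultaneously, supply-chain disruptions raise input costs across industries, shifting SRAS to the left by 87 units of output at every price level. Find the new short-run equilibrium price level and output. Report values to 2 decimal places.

After both shocks: AD is Y = 3453 − 5P and SRAS is Y = 1199 + 6P.
Setting them equal: 2254 = 11P, so P = 204.91.
Substituting into AD, Y = 2428.45.

P = 204.91, Y = 2428.45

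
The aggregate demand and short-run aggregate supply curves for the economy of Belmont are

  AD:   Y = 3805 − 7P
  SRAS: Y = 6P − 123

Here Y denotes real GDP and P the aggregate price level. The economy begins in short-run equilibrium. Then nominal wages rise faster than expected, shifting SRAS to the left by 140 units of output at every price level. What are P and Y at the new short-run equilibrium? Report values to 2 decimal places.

P = 312.92, Y = 1614.54

This is a negative supply shock: SRAS shifts left.
New SRAS: Y = 6P − 263.
Set AD = SRAS: 3805 − 7P = 6P − 263, so 4068 = 13P and P = 312.92.
Substituting into AD, Y = 1614.54.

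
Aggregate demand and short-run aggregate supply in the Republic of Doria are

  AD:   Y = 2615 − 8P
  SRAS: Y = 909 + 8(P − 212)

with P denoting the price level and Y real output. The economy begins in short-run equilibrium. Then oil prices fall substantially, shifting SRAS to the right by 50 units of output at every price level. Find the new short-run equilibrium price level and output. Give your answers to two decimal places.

P = 209.50, Y = 939.00

This is a positive supply shock: SRAS shifts right.
New SRAS: Y = 8P − 737.
Set AD = SRAS: 2615 − 8P = 8P − 737, so 3352 = 16P and P = 209.50.
Substituting into AD, Y = 939.00.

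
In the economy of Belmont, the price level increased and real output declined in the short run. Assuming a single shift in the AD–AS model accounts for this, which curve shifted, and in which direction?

SRAS shifted left

P rose and Y fell. An AD shift moves P and Y in the same direction; an SRAS shift moves them in opposite directions.
Here P and Y moved in opposite directions, so the SRAS curve shifted.
Since Y fell, SRAS shifted left.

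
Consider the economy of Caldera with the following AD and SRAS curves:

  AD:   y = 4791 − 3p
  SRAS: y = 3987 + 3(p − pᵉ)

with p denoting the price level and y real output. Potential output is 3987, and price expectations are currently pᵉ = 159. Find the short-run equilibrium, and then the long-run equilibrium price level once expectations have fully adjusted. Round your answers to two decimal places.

Short run: with pᵉ = 159, SRAS is y = 3510 + 3p. Setting AD = SRAS gives 1281 = 6p, so p = 213.50 and y = 4791 − 3p = 4150.50.
Output 4150.50 is above potential 3987, so over time expected prices rise and SRAS shifts left until y returns to 3987.
Long run: y = 3987 on the AD curve gives 3987 = 4791 − 3p, so p = 268.00.

Short run: p = 213.50, y = 4150.50. Long run: p = 268.00.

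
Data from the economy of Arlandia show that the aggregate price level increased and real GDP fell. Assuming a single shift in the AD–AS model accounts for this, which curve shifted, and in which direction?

SRAS shifted left

P rose and Y fell. An AD shift moves P and Y in the same direction; an SRAS shift moves them in opposite directions.
Here P and Y moved in opposite directions, so the SRAS curve shifted.
Since Y fell, SRAS shifted left.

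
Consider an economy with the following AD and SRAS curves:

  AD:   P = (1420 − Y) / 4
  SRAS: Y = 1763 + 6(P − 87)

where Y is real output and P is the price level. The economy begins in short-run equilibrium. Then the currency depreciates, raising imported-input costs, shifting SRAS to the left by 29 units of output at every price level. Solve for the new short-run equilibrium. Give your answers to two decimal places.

This is a negative supply shock: SRAS shifts left.
New SRAS: Y = 1212 + 6P.
Set AD = SRAS: 1420 − 4P = 1212 + 6P, so 208 = 10P and P = 20.80.
Substituting into AD, Y = 1336.80.

P = 20.80, Y = 1336.80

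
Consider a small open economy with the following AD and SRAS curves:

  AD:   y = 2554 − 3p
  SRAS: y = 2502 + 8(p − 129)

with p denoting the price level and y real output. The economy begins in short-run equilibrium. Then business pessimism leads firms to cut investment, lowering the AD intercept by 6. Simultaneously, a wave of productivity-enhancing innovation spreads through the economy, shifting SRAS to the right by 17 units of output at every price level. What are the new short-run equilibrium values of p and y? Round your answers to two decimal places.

p = 96.45, y = 2258.64

After both shocks: AD is y = 2548 − 3p and SRAS is y = 1487 + 8p.
Setting them equal: 1061 = 11p, so p = 96.45.
Substituting into AD, y = 2258.64.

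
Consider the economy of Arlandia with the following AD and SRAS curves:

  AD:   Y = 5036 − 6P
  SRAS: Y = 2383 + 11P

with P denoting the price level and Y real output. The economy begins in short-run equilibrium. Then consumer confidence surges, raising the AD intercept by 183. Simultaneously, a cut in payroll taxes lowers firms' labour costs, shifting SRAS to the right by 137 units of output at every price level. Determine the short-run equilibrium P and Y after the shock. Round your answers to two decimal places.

P = 158.76, Y = 4266.41

After both shocks: AD is Y = 5219 − 6P and SRAS is Y = 2520 + 11P.
Setting them equal: 2699 = 17P, so P = 158.76.
Substituting into AD, Y = 4266.41.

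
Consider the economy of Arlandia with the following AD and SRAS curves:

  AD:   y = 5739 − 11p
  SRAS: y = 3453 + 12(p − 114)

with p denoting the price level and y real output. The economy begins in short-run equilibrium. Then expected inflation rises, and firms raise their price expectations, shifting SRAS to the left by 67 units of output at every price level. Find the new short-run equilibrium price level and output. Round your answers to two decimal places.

This is a negative supply shock: SRAS shifts left.
New SRAS: y = 2018 + 12p.
Set AD = SRAS: 5739 − 11p = 2018 + 12p, so 3721 = 23p and p = 161.78.
Substituting into AD, y = 3959.39.

p = 161.78, y = 3959.39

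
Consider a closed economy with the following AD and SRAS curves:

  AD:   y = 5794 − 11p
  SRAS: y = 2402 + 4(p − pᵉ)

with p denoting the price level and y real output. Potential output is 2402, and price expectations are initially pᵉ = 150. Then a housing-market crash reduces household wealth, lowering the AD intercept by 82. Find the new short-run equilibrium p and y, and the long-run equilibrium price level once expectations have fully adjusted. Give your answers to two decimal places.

Short run: p = 260.67, y = 2844.67. Long run: p = 300.91.

AD shifts left: new AD is y = 5712 − 11p. With pᵉ = 150, SRAS is y = 1802 + 4p.
Short run: 5712 − 11p = 1802 + 4p gives 3910 = 15p, so p = 260.67 and y = 5712 − 11p = 2844.67.
y = 2844.67 is above potential 2402; expectations adjust and SRAS shifts left until y = 2402.
Long run: on the new AD curve, 2402 = 5712 − 11p gives p = 300.91.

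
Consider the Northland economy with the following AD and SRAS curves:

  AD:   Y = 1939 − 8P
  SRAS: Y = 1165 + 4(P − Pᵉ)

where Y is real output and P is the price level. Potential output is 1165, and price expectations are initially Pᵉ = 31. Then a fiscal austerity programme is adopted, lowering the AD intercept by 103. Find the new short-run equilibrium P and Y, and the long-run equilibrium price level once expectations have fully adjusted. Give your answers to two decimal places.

AD shifts left: new AD is Y = 1836 − 8P. With Pᵉ = 31, SRAS is Y = 1041 + 4P.
Short run: 1836 − 8P = 1041 + 4P gives 795 = 12P, so P = 66.25 and Y = 1836 − 8P = 1306.00.
Y = 1306.00 is above potential 1165; expectations adjust and SRAS shifts left until Y = 1165.
Long run: on the new AD curve, 1165 = 1836 − 8P gives P = 83.88.

Short run: P = 66.25, Y = 1306.00. Long run: P = 83.88.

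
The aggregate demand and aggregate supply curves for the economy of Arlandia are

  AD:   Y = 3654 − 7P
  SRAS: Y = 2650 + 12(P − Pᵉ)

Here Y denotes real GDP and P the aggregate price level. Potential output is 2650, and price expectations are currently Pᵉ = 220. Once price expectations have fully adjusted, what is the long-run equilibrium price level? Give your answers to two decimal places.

Long-run P = 143.43

Short run: with Pᵉ = 220, SRAS is Y = 10 + 12P. Setting AD = SRAS gives 3644 = 19P, so P = 191.79 and Y = 3654 − 7P = 2311.47.
Output 2311.47 is below potential 2650, so over time expected prices fall and SRAS shifts right until Y returns to 2650.
Long run: Y = 2650 on the AD curve gives 2650 = 3654 − 7P, so P = 143.43.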